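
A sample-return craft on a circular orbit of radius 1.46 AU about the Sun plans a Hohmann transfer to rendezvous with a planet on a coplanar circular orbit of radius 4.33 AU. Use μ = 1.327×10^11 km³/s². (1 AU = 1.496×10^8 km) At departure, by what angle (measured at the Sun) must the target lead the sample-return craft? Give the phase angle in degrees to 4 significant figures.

In km: r₁ = 1.46 × 1.496×10^8 = 2.18416×10^8 km; r₂ = 4.33 × 1.496×10^8 = 6.47768×10^8 km.
Semi-major axis of the transfer orbit: a_t = (2.18416×10^8 + 6.47768×10^8)/2 = 4.33092×10^8 km.
Transfer time t = π√(a_t³/μ) = 7.77293×10^7 s.
The target's mean motion on its circular orbit is ω₂ = √(μ/r₂³) = 2.20956×10^-8 rad/s.
Angle swept by the target during transfer: ω₂·t = 1.71748 rad = 98.40°.
The sample-return craft traverses 180° on the transfer ellipse, so the target must lead by 180° − 98.40° = 81.60°.

φ = 81.60°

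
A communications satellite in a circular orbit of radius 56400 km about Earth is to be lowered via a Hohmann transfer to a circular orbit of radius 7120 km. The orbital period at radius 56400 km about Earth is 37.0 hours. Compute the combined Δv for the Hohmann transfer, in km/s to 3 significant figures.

Δv = 3.89 km/s

From Kepler's third law T² = 4π²r³/μ at r = 56400 km, T = 37.0 hours = 37.0 × 3600 s = 1.332×10^5 s: μ = 4π²r³/T² = 3.99198×10^5 km³/s².
Semi-major axis of the transfer orbit: a_t = (56400 + 7120)/2 = 31760 km.
Circular speed at r₁: v₁ = √(μ/r₁) = √(3.99198×10^5/56400) = 2.6604 km/s.
Transfer-orbit speed at r₁ (vis-viva equation): v_a = √[μ(2/r₁ − 1/a_t)] = 1.2597 km/s.
First burn Δv₁ = |v_a − v₁| = 1.401 km/s.
At r₂, v₂ = √(μ/r₂) = 7.488 km/s.
Transfer-orbit speed at r₂: v_p = √[μ(2/r₂ − 1/a_t)] = 9.978 km/s.
Second burn Δv₂ = |v₂ − v_p| = 2.490 km/s.
Δv = Δv₁ + Δv₂ = 1.401 + 2.490 = 3.891 km/s.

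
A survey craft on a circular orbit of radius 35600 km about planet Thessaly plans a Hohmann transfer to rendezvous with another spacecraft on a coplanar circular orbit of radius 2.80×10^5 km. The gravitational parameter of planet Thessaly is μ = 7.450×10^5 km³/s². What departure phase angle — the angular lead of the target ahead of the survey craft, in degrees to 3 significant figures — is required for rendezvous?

The Hohmann ellipse has a_t = (r₁ + r₂)/2 = 1.578×10^5 km.
The half-period of the transfer ellipse is t = π√(a_t³/μ) = 2.282×10^5 s.
Target angular speed ω₂ = √(μ/r₂³) = 5.826×10^-6 rad/s.
Angle swept by the target during transfer: ω₂·t = 1.329 rad = 76.15°.
The survey craft traverses 180° on the transfer ellipse, so the target must lead by 180° − 76.15° = 104°.

φ = 104°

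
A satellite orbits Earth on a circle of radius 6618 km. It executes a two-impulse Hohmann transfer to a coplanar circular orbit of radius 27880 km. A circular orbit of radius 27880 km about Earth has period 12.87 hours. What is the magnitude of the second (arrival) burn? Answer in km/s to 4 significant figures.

Δv₂ = 1.439 km/s

From Kepler's third law T² = 4π²r³/μ at r = 27880 km, T = 12.87 hours = 12.87 × 3600 s = 46332 s: μ = 4π²r³/T² = 3.98544×10^5 km³/s².
Transfer-ellipse semi-major axis a_t = (r₁ + r₂)/2 = (6618 + 27880)/2 = 17249 km.
Circular speed at r = 27880 km: v_c = √(μ/r) = 3.781 km/s.
Transfer-orbit speed at the same r (vis-viva, a = a_t): v_t = √[μ(2/r − 1/a_t)] = 2.342 km/s.
Δv₂ = |v_t − v_c| = |2.342 − 3.781| = 1.439 km/s.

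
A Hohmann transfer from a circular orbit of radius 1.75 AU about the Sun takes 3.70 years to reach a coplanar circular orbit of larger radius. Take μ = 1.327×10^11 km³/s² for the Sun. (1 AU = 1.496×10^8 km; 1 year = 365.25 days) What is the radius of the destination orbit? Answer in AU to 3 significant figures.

r₂ = 5.84 AU

In km: r₁ = 1.75 × 1.496×10^8 = 2.618×10^8 km.
Transfer time t = 3.70 years × 365.25 × 86400 s = 1.1676312×10^8 s, and t = π√(a_t³/μ).
So a_t = (μ t²/π²)^(1/3) = (1.327×10^11 × (1.1676312×10^8)² / π²)^(1/3) = 5.6806×10^8 km.
Since a_t = (r₁ + r₂)/2, r₂ = 2a_t − r₁ = 2×5.6806×10^8 − 2.618×10^8 = 8.7432×10^8 km.
In AU: r₂ = 8.7432×10^8 / 1.496×10^8 = 5.84 AU.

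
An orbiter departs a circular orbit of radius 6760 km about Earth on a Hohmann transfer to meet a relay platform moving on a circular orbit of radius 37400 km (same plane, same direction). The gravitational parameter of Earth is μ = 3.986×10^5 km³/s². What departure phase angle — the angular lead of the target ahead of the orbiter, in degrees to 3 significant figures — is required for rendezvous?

φ = 98.3°

Transfer-ellipse semi-major axis a_t = (r₁ + r₂)/2 = (6760 + 37400)/2 = 22080 km.
The half-period of the transfer ellipse is t = π√(a_t³/μ) = 16326.00 s.
Target angular speed ω₂ = √(μ/r₂³) = 8.728935×10^-5 rad/s.
Angle swept by the target during transfer: ω₂·t = 1.425086 rad = 81.651°.
The orbiter traverses 180° on the transfer ellipse, so the target must lead by 180° − 81.651° = 98.3°.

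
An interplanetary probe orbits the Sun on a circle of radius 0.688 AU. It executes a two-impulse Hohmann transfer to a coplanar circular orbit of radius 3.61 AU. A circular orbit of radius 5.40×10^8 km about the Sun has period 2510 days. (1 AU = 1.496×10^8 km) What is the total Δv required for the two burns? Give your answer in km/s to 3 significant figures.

Δv = 17.4 km/s

From Kepler's third law T² = 4π²r³/μ at r = 5.40×10^8 km, T = 2510 days = 2510 × 86400 s = 2.16864×10^8 s: μ = 4π²r³/T² = 1.32180×10^11 km³/s².
In km: r₁ = 0.688 × 1.496×10^8 = 1.029248×10^8 km; r₂ = 3.61 × 1.496×10^8 = 5.40056×10^8 km.
The Hohmann ellipse has a_t = (r₁ + r₂)/2 = 3.214904×10^8 km.
Circular speed at r₁: v₁ = √(μ/r₁) = √(1.32180×10^11/1.029248×10^8) = 35.84 km/s.
On the transfer ellipse at r₁, vis-viva gives v_p = √[μ(2/r₁ − 1/a_t)] = 46.45 km/s.
First burn Δv₁ = |v_p − v₁| = 10.61 km/s.
Circular speed at r₂: v₂ = √(μ/r₂) = 15.645 km/s.
Transfer-orbit speed at r₂: v_a = √[μ(2/r₂ − 1/a_t)] = 8.8520 km/s.
Second burn Δv₂ = |v₂ − v_a| = 6.793 km/s.
Total Δv = Δv₁ + Δv₂ = 17.40 km/s.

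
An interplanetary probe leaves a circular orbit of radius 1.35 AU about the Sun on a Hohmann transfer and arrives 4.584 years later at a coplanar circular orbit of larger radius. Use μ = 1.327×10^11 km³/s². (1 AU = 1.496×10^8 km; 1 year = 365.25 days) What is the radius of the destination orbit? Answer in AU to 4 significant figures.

r₂ = 7.410 AU

In km: r₁ = 1.35 × 1.496×10^8 = 2.0196×10^8 km.
Transfer time t = 4.584 years × 365.25 × 86400 s = 1.446600384×10^8 s, and t = π√(a_t³/μ).
So a_t = (μ t²/π²)^(1/3) = (1.327×10^11 × (1.446600384×10^8)² / π²)^(1/3) = 6.5527×10^8 km.
Since a_t = (r₁ + r₂)/2, r₂ = 2a_t − r₁ = 2×6.5527×10^8 − 2.0196×10^8 = 1.10858×10^9 km.
In AU: r₂ = 1.10858×10^9 / 1.496×10^8 = 7.410 AU.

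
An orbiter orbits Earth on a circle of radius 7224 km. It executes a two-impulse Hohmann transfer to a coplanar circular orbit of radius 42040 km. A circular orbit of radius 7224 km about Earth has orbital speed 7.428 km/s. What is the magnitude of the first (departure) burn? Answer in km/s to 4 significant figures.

From the circular-orbit relation v² = μ/r at r = 7224 km: μ = v²r = (7.428)² × 7224 = 3.98586×10^5 km³/s².
Semi-major axis of the transfer orbit: a_t = (7224 + 42040)/2 = 24632 km.
On the circular orbit at r = 7224 km, v_c = √(μ/r) = 7.428 km/s.
Vis-viva on the transfer ellipse at r = 7224 km gives v_t = √[μ(2/r − 1/a_t)] = 9.704 km/s.
Δv₁ = |v_t − v_c| = |9.704 − 7.428| = 2.276 km/s.

Δv₁ = 2.276 km/s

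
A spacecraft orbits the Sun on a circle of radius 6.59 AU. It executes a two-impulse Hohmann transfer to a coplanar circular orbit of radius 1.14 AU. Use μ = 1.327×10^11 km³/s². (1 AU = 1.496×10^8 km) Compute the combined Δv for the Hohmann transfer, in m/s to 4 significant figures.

Δv = 13830 m/s

In km: r₁ = 6.59 × 1.496×10^8 = 9.85864×10^8 km; r₂ = 1.14 × 1.496×10^8 = 1.70544×10^8 km.
Semi-major axis of the transfer orbit: a_t = (9.85864×10^8 + 1.70544×10^8)/2 = 5.78204×10^8 km.
Circular speed at r₁: v₁ = √(μ/r₁) = √(1.327×10^11/9.85864×10^8) = 11.602 km/s.
On the transfer ellipse at r₁, v² = μ(2/r − 1/a) gives v_a = √[μ(2/r₁ − 1/a_t)] = 6.3009 km/s.
First burn Δv₁ = |v_a − v₁| = 5.301 km/s.
Circular speed at r₂: v₂ = √(μ/r₂) = 27.8944 km/s.
Transfer-orbit speed at r₂: v_p = √[μ(2/r₂ − 1/a_t)] = 36.4238 km/s.
Second burn Δv₂ = |v₂ − v_p| = 8.529 km/s.
Δv = Δv₁ + Δv₂ = 5.301 + 8.529 = 13.83 km/s.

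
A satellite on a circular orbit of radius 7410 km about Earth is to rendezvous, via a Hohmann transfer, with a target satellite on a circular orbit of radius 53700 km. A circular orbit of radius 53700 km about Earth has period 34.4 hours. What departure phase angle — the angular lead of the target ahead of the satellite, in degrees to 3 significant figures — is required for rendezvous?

From Kepler's third law T² = 4π²r³/μ at r = 53700 km, T = 34.4 hours = 34.4 × 3600 s = 1.2384×10^5 s: μ = 4π²r³/T² = 3.98621×10^5 km³/s².
The Hohmann ellipse has a_t = (r₁ + r₂)/2 = 30555 km.
The half-period of the transfer ellipse is t = π√(a_t³/μ) = 26576 s.
Target angular speed ω₂ = √(μ/r₂³) = 5.0736×10^-5 rad/s.
Angle swept by the target during transfer: ω₂·t = 1.3484 rad = 77.26°.
Arrival is 180° from departure on the ellipse, so φ = 180° − 77.26° = 103°.

φ = 103°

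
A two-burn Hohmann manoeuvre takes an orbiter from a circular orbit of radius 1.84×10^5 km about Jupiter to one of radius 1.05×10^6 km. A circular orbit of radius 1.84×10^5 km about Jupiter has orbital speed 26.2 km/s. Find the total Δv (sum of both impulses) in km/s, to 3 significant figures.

Δv = 13.0 km/s

From the circular-orbit relation v² = μ/r at r = 1.84×10^5 km: μ = v²r = (26.2)² × 1.84×10^5 = 1.26305×10^8 km³/s².
The Hohmann ellipse has a_t = (r₁ + r₂)/2 = 6.170×10^5 km.
At r₁ the circular-orbit speed is v₁ = √(μ/r₁) = 26.200 km/s.
On the transfer ellipse at r₁, v² = μ(2/r − 1/a) gives v_p = √[μ(2/r₁ − 1/a_t)] = 34.179 km/s.
First burn Δv₁ = |v_p − v₁| = 7.979 km/s.
Circular speed at r₂: v₂ = √(μ/r₂) = 10.9677 km/s.
Transfer-orbit speed at r₂: v_a = √[μ(2/r₂ − 1/a_t)] = 5.98938 km/s.
Second burn Δv₂ = |v₂ − v_a| = 4.978 km/s.
Total Δv = Δv₁ + Δv₂ = 12.96 km/s.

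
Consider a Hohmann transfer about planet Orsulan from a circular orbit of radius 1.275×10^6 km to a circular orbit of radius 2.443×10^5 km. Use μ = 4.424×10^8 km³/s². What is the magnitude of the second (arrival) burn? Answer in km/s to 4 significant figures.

Semi-major axis of the transfer orbit: a_t = (1.275×10^6 + 2.443×10^5)/2 = 7.5965×10^5 km.
Circular speed at r = 2.443×10^5 km: v_c = √(μ/r) = 42.55 km/s.
Vis-viva on the transfer ellipse at r = 2.443×10^5 km gives v_t = √[μ(2/r − 1/a_t)] = 55.13 km/s.
Δv₂ = |v_t − v_c| = |55.13 − 42.55| = 12.58 km/s.

Δv₂ = 12.58 km/s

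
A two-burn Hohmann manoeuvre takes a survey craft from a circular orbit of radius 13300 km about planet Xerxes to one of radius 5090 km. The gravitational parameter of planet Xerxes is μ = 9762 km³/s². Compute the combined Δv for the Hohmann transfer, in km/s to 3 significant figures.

Δv = 0.500 km/s

Semi-major axis of the transfer orbit: a_t = (13300 + 5090)/2 = 9195 km.
Circular speed at r₁: v₁ = √(μ/r₁) = √(9762/13300) = 0.8567 km/s.
Transfer-orbit speed at r₁ (vis-viva equation): v_a = √[μ(2/r₁ − 1/a_t)] = 0.6374 km/s.
First burn Δv₁ = |v_a − v₁| = 0.2193 km/s.
At r₂, v₂ = √(μ/r₂) = 1.3849 km/s.
Transfer-orbit speed at r₂: v_p = √[μ(2/r₂ − 1/a_t)] = 1.6656 km/s.
Second burn Δv₂ = |v₂ − v_p| = 0.2807 km/s.
Total Δv = Δv₁ + Δv₂ = 0.5000 km/s.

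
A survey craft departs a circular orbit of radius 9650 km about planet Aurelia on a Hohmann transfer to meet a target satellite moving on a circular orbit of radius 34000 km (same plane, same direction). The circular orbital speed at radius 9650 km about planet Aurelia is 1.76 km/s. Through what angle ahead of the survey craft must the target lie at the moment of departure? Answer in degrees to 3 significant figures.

φ = 87.4°

From the circular-orbit relation v² = μ/r at r = 9650 km: μ = v²r = (1.76)² × 9650 = 29891.8 km³/s².
Semi-major axis of the transfer orbit: a_t = (9650 + 34000)/2 = 21825 km.
The half-period of the transfer ellipse is t = π√(a_t³/μ) = 58587 s.
Target angular speed ω₂ = √(μ/r₂³) = 2.7578×10^-5 rad/s.
Angle swept by the target during transfer: ω₂·t = 1.6157 rad = 92.57°.
Arrival is 180° from departure on the ellipse, so φ = 180° − 92.57° = 87.4°.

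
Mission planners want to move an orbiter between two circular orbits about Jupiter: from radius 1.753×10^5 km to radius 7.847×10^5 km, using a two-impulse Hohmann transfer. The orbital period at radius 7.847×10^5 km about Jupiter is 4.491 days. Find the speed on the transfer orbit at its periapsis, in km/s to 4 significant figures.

From Kepler's third law T² = 4π²r³/μ at r = 7.847×10^5 km, T = 4.491 days = 4.491 × 86400 s = 3.880224×10^5 s: μ = 4π²r³/T² = 1.26694×10^8 km³/s².
Semi-major axis of the transfer orbit: a_t = (1.753×10^5 + 7.847×10^5)/2 = 4.800×10^5 km.
At periapsis, r = 1.753×10^5 km.
Applying v² = μ(2/r − 1/a_t): v = 34.37 km/s.

v = 34.37 km/s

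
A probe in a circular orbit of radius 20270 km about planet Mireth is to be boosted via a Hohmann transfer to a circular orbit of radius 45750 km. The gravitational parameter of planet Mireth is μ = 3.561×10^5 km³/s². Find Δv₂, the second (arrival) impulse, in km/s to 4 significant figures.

The Hohmann ellipse has a_t = (r₁ + r₂)/2 = 33010 km.
Circular speed at r = 45750 km: v_c = √(μ/r) = 2.7899 km/s.
Vis-viva on the transfer ellipse at r = 45750 km gives v_t = √[μ(2/r − 1/a_t)] = 2.1862 km/s.
Δv₂ = |v_t − v_c| = |2.1862 − 2.7899| = 0.6037 km/s.

Δv₂ = 0.6037 km/s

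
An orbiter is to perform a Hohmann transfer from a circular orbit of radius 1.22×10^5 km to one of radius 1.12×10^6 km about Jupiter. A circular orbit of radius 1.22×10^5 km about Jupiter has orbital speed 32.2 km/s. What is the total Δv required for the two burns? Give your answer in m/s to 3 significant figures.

From the circular-orbit relation v² = μ/r at r = 1.22×10^5 km: μ = v²r = (32.2)² × 1.22×10^5 = 1.26494×10^8 km³/s².
The Hohmann ellipse has a_t = (r₁ + r₂)/2 = 6.210×10^5 km.
At r₁ the circular-orbit speed is v₁ = √(μ/r₁) = 32.20 km/s.
Transfer-orbit speed at r₁ (vis-viva): v_p = √[μ(2/r₁ − 1/a_t)] = 43.24 km/s.
First burn Δv₁ = |v_p − v₁| = 11.04 km/s.
Circular speed at r₂: v₂ = √(μ/r₂) = 10.627 km/s.
Transfer-orbit speed at r₂: v_a = √[μ(2/r₂ − 1/a_t)] = 4.7104 km/s.
Second burn Δv₂ = |v₂ − v_a| = 5.917 km/s.
Δv = Δv₁ + Δv₂ = 11.04 + 5.917 = 16.96 km/s.

Δv = 17000 m/s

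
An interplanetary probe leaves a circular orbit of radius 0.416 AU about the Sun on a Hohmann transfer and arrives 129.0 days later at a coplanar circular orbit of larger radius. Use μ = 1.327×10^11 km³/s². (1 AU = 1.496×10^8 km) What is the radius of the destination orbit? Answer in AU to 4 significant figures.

In km: r₁ = 0.416 × 1.496×10^8 = 6.22336×10^7 km.
Transfer time t = 129.0 days = 1.11456×10^7 s, and t = π√(a_t³/μ).
So a_t = (μ t²/π²)^(1/3) = (1.327×10^11 × (1.11456×10^7)² / π²)^(1/3) = 1.1865×10^8 km.
Since a_t = (r₁ + r₂)/2, r₂ = 2a_t − r₁ = 2×1.1865×10^8 − 6.22336×10^7 = 1.750664×10^8 km.
In AU: r₂ = 1.750664×10^8 / 1.496×10^8 = 1.170 AU.

r₂ = 1.170 AU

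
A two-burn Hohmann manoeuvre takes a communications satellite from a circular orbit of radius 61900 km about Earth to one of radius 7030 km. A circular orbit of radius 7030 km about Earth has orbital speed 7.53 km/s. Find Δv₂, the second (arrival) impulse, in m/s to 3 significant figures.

From the circular-orbit relation v² = μ/r at r = 7030 km: μ = v²r = (7.53)² × 7030 = 3.98607×10^5 km³/s².
Semi-major axis of the transfer orbit: a_t = (61900 + 7030)/2 = 34465 km.
On the circular orbit at r = 7030 km, v_c = √(μ/r) = 7.5300 km/s.
Transfer-orbit speed at the same r (vis-viva, a = a_t): v_t = √[μ(2/r − 1/a_t)] = 10.091 km/s.
Δv₂ = |v_t − v_c| = |10.091 − 7.5300| = 2.561 km/s.

Δv₂ = 2560 m/s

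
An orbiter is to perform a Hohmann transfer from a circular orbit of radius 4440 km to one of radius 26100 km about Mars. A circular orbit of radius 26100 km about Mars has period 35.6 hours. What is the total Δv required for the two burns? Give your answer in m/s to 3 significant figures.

Δv = 1540 m/s

From Kepler's third law T² = 4π²r³/μ at r = 26100 km, T = 35.6 hours = 35.6 × 3600 s = 1.2816×10^5 s: μ = 4π²r³/T² = 42734.3 km³/s².
Transfer-ellipse semi-major axis a_t = (r₁ + r₂)/2 = (4440 + 26100)/2 = 15270 km.
Circular speed at r₁: v₁ = √(μ/r₁) = √(42734.3/4440) = 3.1024 km/s.
Transfer-orbit speed at r₁ (vis-viva): v_p = √[μ(2/r₁ − 1/a_t)] = 4.0560 km/s.
First burn Δv₁ = |v_p − v₁| = 0.9536 km/s.
At r₂, v₂ = √(μ/r₂) = 1.2796 km/s.
Transfer-orbit speed at r₂: v_a = √[μ(2/r₂ − 1/a_t)] = 0.68999 km/s.
Second burn Δv₂ = |v₂ − v_a| = 0.5896 km/s.
Total Δv = Δv₁ + Δv₂ = 1.543 km/s.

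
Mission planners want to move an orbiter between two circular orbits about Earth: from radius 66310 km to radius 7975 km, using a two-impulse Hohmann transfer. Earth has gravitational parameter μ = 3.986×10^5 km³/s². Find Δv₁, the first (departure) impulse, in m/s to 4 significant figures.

The Hohmann ellipse has a_t = (r₁ + r₂)/2 = 37142.5 km.
Circular speed at r = 66310 km: v_c = √(μ/r) = 2.452 km/s.
Transfer-orbit speed at the same r (vis-viva, a = a_t): v_t = √[μ(2/r − 1/a_t)] = 1.136 km/s.
Δv₁ = |v_t − v_c| = |1.136 − 2.452| = 1.316 km/s.

Δv₁ = 1316 m/s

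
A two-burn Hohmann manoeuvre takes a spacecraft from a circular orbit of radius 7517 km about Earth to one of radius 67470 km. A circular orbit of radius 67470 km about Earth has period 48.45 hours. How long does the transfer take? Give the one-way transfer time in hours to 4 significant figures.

From Kepler's third law T² = 4π²r³/μ at r = 67470 km, T = 48.45 hours = 48.45 × 3600 s = 1.7442×10^5 s: μ = 4π²r³/T² = 3.98565×10^5 km³/s².
Semi-major axis of the transfer orbit: a_t = (7517 + 67470)/2 = 37493.5 km.
Transfer time t = π√(a_t³/μ) = π√((37493.5)³ / 3.98565×10^5) = 36130 s.
Converting: 36130 s ÷ 3600 s/hour = 10.04 hours.

t = 10.04 hours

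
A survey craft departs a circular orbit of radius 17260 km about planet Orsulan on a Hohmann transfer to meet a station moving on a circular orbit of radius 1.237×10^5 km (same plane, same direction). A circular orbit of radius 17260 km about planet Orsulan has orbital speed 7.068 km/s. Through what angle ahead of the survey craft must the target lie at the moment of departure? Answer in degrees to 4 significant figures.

φ = 102.6°

From the circular-orbit relation v² = μ/r at r = 17260 km: μ = v²r = (7.068)² × 17260 = 8.62251×10^5 km³/s².
Transfer-ellipse semi-major axis a_t = (r₁ + r₂)/2 = (17260 + 1.237×10^5)/2 = 70480 km.
The half-period of the transfer ellipse is t = π√(a_t³/μ) = 63300 s.
Target angular speed ω₂ = √(μ/r₂³) = 2.134×10^-5 rad/s.
Angle swept by the target during transfer: ω₂·t = 1.351 rad = 77.41°.
The survey craft traverses 180° on the transfer ellipse, so the target must lead by 180° − 77.41° = 102.6°.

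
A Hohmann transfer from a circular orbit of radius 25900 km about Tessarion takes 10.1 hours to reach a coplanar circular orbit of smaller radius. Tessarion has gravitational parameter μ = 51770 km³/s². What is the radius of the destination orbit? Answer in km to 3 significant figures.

Transfer time t = 10.1 hours = 36360 s, and t = π√(a_t³/μ).
So a_t = (μ t²/π²)^(1/3) = (51770 × (36360)² / π²)^(1/3) = 19070 km.
Since a_t = (r₁ + r₂)/2, r₂ = 2a_t − r₁ = 2×19070 − 25900 = 12240 km.

r₂ = 12200 km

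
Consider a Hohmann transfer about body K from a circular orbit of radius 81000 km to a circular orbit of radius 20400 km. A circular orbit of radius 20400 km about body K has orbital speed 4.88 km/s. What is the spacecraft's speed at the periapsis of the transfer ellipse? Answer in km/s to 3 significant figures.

From the circular-orbit relation v² = μ/r at r = 20400 km: μ = v²r = (4.88)² × 20400 = 4.85814×10^5 km³/s².
Transfer-ellipse semi-major axis a_t = (r₁ + r₂)/2 = (81000 + 20400)/2 = 50700 km.
The periapsis of the transfer ellipse is at r = 20400 km.
Applying v² = μ(2/r − 1/a_t): v = 6.168 km/s.

v = 6.17 km/s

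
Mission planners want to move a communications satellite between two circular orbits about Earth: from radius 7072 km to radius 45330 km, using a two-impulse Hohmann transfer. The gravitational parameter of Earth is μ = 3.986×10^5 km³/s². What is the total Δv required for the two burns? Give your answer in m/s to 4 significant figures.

Δv = 3792 m/s

Semi-major axis of the transfer orbit: a_t = (7072 + 45330)/2 = 26201 km.
At r₁ the circular-orbit speed is v₁ = √(μ/r₁) = 7.508 km/s.
Transfer-orbit speed at r₁ (vis-viva equation): v_p = √[μ(2/r₁ − 1/a_t)] = 9.875 km/s.
First burn Δv₁ = |v_p − v₁| = 2.367 km/s.
At r₂, v₂ = √(μ/r₂) = 2.9653 km/s.
Transfer-orbit speed at r₂: v_a = √[μ(2/r₂ − 1/a_t)] = 1.5406 km/s.
Second burn Δv₂ = |v₂ − v_a| = 1.425 km/s.
Δv = Δv₁ + Δv₂ = 2.367 + 1.425 = 3.792 km/s.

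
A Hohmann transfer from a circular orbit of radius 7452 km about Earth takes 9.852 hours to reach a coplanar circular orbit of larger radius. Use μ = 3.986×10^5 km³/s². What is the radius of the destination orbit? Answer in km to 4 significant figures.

r₂ = 66620 km

Transfer time t = 9.852 hours = 35467.2 s, and t = π√(a_t³/μ).
So a_t = (μ t²/π²)^(1/3) = (3.986×10^5 × (35467.2)² / π²)^(1/3) = 37037 km.
Since a_t = (r₁ + r₂)/2, r₂ = 2a_t − r₁ = 2×37037 − 7452 = 66622 km.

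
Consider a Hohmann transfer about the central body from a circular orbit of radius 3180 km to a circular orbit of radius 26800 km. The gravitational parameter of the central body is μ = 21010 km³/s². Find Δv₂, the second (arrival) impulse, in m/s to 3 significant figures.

Δv₂ = 478 m/s

Semi-major axis of the transfer orbit: a_t = (3180 + 26800)/2 = 14990 km.
Circular speed at r = 26800 km: v_c = √(μ/r) = 0.8854 km/s.
Transfer-orbit speed at the same r (vis-viva, a = a_t): v_t = √[μ(2/r − 1/a_t)] = 0.4078 km/s.
Δv₂ = |v_t − v_c| = |0.4078 − 0.8854| = 0.4776 km/s.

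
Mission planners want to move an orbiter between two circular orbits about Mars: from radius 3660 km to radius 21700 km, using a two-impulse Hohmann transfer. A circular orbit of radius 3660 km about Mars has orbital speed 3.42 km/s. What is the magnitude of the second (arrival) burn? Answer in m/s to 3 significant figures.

From the circular-orbit relation v² = μ/r at r = 3660 km: μ = v²r = (3.42)² × 3660 = 42808.8 km³/s².
Transfer-ellipse semi-major axis a_t = (r₁ + r₂)/2 = (3660 + 21700)/2 = 12680 km.
Circular speed at r = 21700 km: v_c = √(μ/r) = 1.4045 km/s.
Vis-viva on the transfer ellipse at r = 21700 km gives v_t = √[μ(2/r − 1/a_t)] = 0.75460 km/s.
Δv₂ = |v_t − v_c| = |0.75460 − 1.4045| = 0.6499 km/s.

Δv₂ = 650 m/s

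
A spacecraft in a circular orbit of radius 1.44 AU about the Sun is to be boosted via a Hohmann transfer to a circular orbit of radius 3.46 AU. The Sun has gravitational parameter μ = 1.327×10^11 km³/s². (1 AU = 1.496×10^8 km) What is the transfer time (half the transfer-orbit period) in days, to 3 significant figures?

In km: r₁ = 1.44 × 1.496×10^8 = 2.15424×10^8 km; r₂ = 3.46 × 1.496×10^8 = 5.17616×10^8 km.
Transfer-ellipse semi-major axis a_t = (r₁ + r₂)/2 = (2.15424×10^8 + 5.17616×10^8)/2 = 3.6652×10^8 km.
Transfer time t = π√(a_t³/μ) = π√((3.6652×10^8)³ / 1.327×10^11) = 6.051×10^7 s.
Converting: 6.051×10^7 s ÷ 86400 s/day = 700 days.

t = 700 days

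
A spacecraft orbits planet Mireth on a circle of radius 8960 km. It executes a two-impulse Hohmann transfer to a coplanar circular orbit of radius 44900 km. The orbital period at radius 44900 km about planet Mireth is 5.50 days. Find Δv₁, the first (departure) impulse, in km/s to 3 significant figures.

From Kepler's third law T² = 4π²r³/μ at r = 44900 km, T = 5.50 days = 5.50 × 86400 s = 4.752×10^5 s: μ = 4π²r³/T² = 15825.1 km³/s².
Transfer-ellipse semi-major axis a_t = (r₁ + r₂)/2 = (8960 + 44900)/2 = 26930 km.
Circular speed at r = 8960 km: v_c = √(μ/r) = 1.329 km/s.
Transfer-orbit speed at the same r (vis-viva, a = a_t): v_t = √[μ(2/r − 1/a_t)] = 1.716 km/s.
Δv₁ = |v_t − v_c| = |1.716 − 1.329| = 0.3870 km/s.

Δv₁ = 0.387 km/s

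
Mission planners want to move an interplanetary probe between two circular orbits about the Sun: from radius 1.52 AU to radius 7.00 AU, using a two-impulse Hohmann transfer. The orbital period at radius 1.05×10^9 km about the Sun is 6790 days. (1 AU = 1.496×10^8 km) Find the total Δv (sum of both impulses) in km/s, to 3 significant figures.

From Kepler's third law T² = 4π²r³/μ at r = 1.05×10^9 km, T = 6790 days = 6790 × 86400 s = 5.86656×10^8 s: μ = 4π²r³/T² = 1.32789×10^11 km³/s².
In km: r₁ = 1.52 × 1.496×10^8 = 2.27392×10^8 km; r₂ = 7.00 × 1.496×10^8 = 1.0472×10^9 km.
Transfer-ellipse semi-major axis a_t = (r₁ + r₂)/2 = (2.27392×10^8 + 1.0472×10^9)/2 = 6.37296×10^8 km.
Circular speed at r₁: v₁ = √(μ/r₁) = √(1.32789×10^11/2.27392×10^8) = 24.1653 km/s.
On the transfer ellipse at r₁, v² = μ(2/r − 1/a) gives v_p = √[μ(2/r₁ − 1/a_t)] = 30.9768 km/s.
First burn Δv₁ = |v_p − v₁| = 6.8115 km/s.
At r₂, v₂ = √(μ/r₂) = 11.2607 km/s.
Transfer-orbit speed at r₂: v_a = √[μ(2/r₂ − 1/a_t)] = 6.72640 km/s.
Second burn Δv₂ = |v₂ − v_a| = 4.5343 km/s.
Total Δv = Δv₁ + Δv₂ = 11.35 km/s.

Δv = 11.3 km/s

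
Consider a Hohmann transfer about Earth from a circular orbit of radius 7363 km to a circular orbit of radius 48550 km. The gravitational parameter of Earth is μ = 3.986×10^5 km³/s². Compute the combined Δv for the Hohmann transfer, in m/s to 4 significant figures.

Δv = 3733 m/s

The Hohmann ellipse has a_t = (r₁ + r₂)/2 = 27956.5 km.
Circular speed at r₁: v₁ = √(μ/r₁) = √(3.986×10^5/7363) = 7.358 km/s.
Transfer-orbit speed at r₁ (v² = μ(2/r − 1/a)): v_p = √[μ(2/r₁ − 1/a_t)] = 9.696 km/s.
First burn Δv₁ = |v_p − v₁| = 2.338 km/s.
At r₂, v₂ = √(μ/r₂) = 2.865 km/s.
Transfer-orbit speed at r₂: v_a = √[μ(2/r₂ − 1/a_t)] = 1.470 km/s.
Second burn Δv₂ = |v₂ − v_a| = 1.395 km/s.
Total Δv = Δv₁ + Δv₂ = 3.733 km/s.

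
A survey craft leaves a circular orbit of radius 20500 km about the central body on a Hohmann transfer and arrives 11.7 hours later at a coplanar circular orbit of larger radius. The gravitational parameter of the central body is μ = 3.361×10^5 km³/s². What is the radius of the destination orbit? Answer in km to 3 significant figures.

Transfer time t = 11.7 hours = 42120 s, and t = π√(a_t³/μ).
So a_t = (μ t²/π²)^(1/3) = (3.361×10^5 × (42120)² / π²)^(1/3) = 39239 km.
Since a_t = (r₁ + r₂)/2, r₂ = 2a_t − r₁ = 2×39239 − 20500 = 57978 km.

r₂ = 58000 km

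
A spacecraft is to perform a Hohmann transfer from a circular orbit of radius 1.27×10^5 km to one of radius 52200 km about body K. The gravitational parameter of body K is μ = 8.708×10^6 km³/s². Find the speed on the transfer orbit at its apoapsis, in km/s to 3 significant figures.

v = 6.32 km/s

Transfer-ellipse semi-major axis a_t = (r₁ + r₂)/2 = (1.270×10^5 + 52200)/2 = 89600 km.
At apoapsis, r = 1.270×10^5 km.
Vis-viva: v = √[μ(2/r − 1/a_t)] = √[8.708×10^6 × (2/1.270×10^5 − 1/89600)] = 6.320 km/s.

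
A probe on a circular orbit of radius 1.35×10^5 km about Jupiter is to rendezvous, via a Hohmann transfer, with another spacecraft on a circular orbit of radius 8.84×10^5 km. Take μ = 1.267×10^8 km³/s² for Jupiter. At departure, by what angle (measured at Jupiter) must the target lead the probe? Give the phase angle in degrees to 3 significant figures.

φ = 101°

Transfer-ellipse semi-major axis a_t = (r₁ + r₂)/2 = (1.350×10^5 + 8.840×10^5)/2 = 5.095×10^5 km.
The half-period of the transfer ellipse is t = π√(a_t³/μ) = 1.0150×10^5 s.
The target's mean motion on its circular orbit is ω₂ = √(μ/r₂³) = 1.3543×10^-5 rad/s.
Angle swept by the target during transfer: ω₂·t = 1.3746 rad = 78.76°.
The probe traverses 180° on the transfer ellipse, so the target must lead by 180° − 78.76° = 101°.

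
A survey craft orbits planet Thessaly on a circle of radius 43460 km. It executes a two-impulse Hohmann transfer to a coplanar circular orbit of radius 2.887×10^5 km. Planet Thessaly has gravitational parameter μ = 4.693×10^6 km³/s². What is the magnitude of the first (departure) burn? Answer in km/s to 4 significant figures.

Transfer-ellipse semi-major axis a_t = (r₁ + r₂)/2 = (43460 + 2.887×10^5)/2 = 1.6608×10^5 km.
On the circular orbit at r = 43460 km, v_c = √(μ/r) = 10.392 km/s.
Vis-viva on the transfer ellipse at r = 43460 km gives v_t = √[μ(2/r − 1/a_t)] = 13.701 km/s.
Δv₁ = |v_t − v_c| = |13.701 − 10.392| = 3.309 km/s.

Δv₁ = 3.309 km/s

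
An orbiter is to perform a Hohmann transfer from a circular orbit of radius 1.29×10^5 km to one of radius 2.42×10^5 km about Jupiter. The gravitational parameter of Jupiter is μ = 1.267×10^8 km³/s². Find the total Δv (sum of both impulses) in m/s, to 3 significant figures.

Semi-major axis of the transfer orbit: a_t = (1.290×10^5 + 2.420×10^5)/2 = 1.855×10^5 km.
At r₁ the circular-orbit speed is v₁ = √(μ/r₁) = 31.340 km/s.
Transfer-orbit speed at r₁ (vis-viva equation): v_p = √[μ(2/r₁ − 1/a_t)] = 35.796 km/s.
First burn Δv₁ = |v_p − v₁| = 4.456 km/s.
Circular speed at r₂: v₂ = √(μ/r₂) = 22.88 km/s.
Transfer-orbit speed at r₂: v_a = √[μ(2/r₂ − 1/a_t)] = 19.08 km/s.
Second burn Δv₂ = |v₂ − v_a| = 3.800 km/s.
Total Δv = Δv₁ + Δv₂ = 8.256 km/s.

Δv = 8260 m/s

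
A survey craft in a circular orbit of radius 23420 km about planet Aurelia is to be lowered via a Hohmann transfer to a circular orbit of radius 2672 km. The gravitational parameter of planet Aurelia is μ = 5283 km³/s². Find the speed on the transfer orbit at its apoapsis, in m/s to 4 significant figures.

v = 214.9 m/s

Semi-major axis of the transfer orbit: a_t = (23420 + 2672)/2 = 13046 km.
At apoapsis, r = 23420 km.
Applying v² = μ(2/r − 1/a_t): v = 0.2149 km/s.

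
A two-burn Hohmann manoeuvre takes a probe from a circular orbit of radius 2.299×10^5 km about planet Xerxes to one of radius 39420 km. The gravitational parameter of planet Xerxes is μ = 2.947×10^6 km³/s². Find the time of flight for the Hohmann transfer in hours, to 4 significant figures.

t = 25.12 hours

The Hohmann ellipse has a_t = (r₁ + r₂)/2 = 1.3466×10^5 km.
Transfer time t = π√(a_t³/μ) = π√((1.3466×10^5)³ / 2.947×10^6) = 90430 s.
Converting: 90430 s ÷ 3600 s/hour = 25.12 hours.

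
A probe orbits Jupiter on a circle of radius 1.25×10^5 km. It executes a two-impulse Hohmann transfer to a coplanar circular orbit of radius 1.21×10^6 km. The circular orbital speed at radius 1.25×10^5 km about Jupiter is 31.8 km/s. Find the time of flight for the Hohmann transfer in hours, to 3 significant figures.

From the circular-orbit relation v² = μ/r at r = 1.25×10^5 km: μ = v²r = (31.8)² × 1.25×10^5 = 1.26405×10^8 km³/s².
Transfer-ellipse semi-major axis a_t = (r₁ + r₂)/2 = (1.250×10^5 + 1.210×10^6)/2 = 6.675×10^5 km.
By Kepler's third law the transfer-orbit period is T = 2π√(a_t³/μ), so t = T/2 = 1.524×10^5 s.
Converting: 1.524×10^5 s ÷ 3600 s/hour = 42.3 hours.

t = 42.3 hours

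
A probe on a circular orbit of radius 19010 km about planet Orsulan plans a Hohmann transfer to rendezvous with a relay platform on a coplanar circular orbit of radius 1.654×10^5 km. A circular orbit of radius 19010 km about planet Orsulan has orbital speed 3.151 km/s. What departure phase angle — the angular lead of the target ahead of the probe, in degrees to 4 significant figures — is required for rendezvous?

From the circular-orbit relation v² = μ/r at r = 19010 km: μ = v²r = (3.151)² × 19010 = 1.88747×10^5 km³/s².
The Hohmann ellipse has a_t = (r₁ + r₂)/2 = 92205 km.
Transfer time t = π√(a_t³/μ) = 2.0246×10^5 s.
Target angular speed ω₂ = √(μ/r₂³) = 6.4586×10^-6 rad/s.
Angle swept by the target during transfer: ω₂·t = 1.3076 rad = 74.92°.
The probe traverses 180° on the transfer ellipse, so the target must lead by 180° − 74.92° = 105.1°.

φ = 105.1°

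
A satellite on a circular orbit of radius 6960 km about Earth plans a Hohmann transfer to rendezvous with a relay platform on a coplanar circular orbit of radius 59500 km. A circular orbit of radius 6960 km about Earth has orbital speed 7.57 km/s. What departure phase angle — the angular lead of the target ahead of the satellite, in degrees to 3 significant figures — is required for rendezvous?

From the circular-orbit relation v² = μ/r at r = 6960 km: μ = v²r = (7.57)² × 6960 = 3.98842×10^5 km³/s².
Semi-major axis of the transfer orbit: a_t = (6960 + 59500)/2 = 33230 km.
Transfer time t = π√(a_t³/μ) = 30133 s.
Target angular speed ω₂ = √(μ/r₂³) = 4.3514×10^-5 rad/s.
Angle swept by the target during transfer: ω₂·t = 1.3112 rad = 75.13°.
The satellite traverses 180° on the transfer ellipse, so the target must lead by 180° − 75.13° = 105°.

φ = 105°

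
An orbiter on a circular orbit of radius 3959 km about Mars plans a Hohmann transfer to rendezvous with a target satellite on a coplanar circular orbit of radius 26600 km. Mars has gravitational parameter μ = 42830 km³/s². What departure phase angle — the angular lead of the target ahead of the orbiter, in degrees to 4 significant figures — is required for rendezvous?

The Hohmann ellipse has a_t = (r₁ + r₂)/2 = 15279.5 km.
The half-period of the transfer ellipse is t = π√(a_t³/μ) = 28671 s.
The target's mean motion on its circular orbit is ω₂ = √(μ/r₂³) = 4.7704×10^-5 rad/s.
Angle swept by the target during transfer: ω₂·t = 1.3677 rad = 78.36°.
The orbiter traverses 180° on the transfer ellipse, so the target must lead by 180° − 78.36° = 101.6°.

φ = 101.6°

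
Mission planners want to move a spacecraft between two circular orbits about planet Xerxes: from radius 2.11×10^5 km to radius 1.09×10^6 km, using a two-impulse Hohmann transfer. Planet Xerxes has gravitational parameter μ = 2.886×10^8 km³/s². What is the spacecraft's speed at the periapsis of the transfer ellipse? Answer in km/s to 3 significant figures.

v = 47.9 km/s

Semi-major axis of the transfer orbit: a_t = (2.110×10^5 + 1.090×10^6)/2 = 6.505×10^5 km.
At periapsis, r = 2.110×10^5 km.
Applying v² = μ(2/r − 1/a_t): v = 47.87 km/s.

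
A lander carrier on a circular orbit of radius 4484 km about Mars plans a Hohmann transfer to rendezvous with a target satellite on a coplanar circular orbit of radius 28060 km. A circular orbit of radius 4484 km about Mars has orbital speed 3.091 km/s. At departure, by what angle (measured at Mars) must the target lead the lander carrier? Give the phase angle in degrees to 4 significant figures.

φ = 100.5°

From the circular-orbit relation v² = μ/r at r = 4484 km: μ = v²r = (3.091)² × 4484 = 42841.4 km³/s².
Semi-major axis of the transfer orbit: a_t = (4484 + 28060)/2 = 16272 km.
Transfer time t = π√(a_t³/μ) = 31500 s.
The target's mean motion on its circular orbit is ω₂ = √(μ/r₂³) = 4.404×10^-5 rad/s.
Angle swept by the target during transfer: ω₂·t = 1.3873 rad = 79.49°.
Arrival is 180° from departure on the ellipse, so φ = 180° − 79.49° = 100.5°.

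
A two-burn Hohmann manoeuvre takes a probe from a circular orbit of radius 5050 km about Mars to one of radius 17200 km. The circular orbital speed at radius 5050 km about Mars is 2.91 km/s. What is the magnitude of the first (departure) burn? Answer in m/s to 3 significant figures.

Δv₁ = 708 m/s

From the circular-orbit relation v² = μ/r at r = 5050 km: μ = v²r = (2.91)² × 5050 = 42763.9 km³/s².
The Hohmann ellipse has a_t = (r₁ + r₂)/2 = 11125 km.
On the circular orbit at r = 5050 km, v_c = √(μ/r) = 2.9100 km/s.
Transfer-orbit speed at the same r (vis-viva, a = a_t): v_t = √[μ(2/r − 1/a_t)] = 3.6183 km/s.
Δv₁ = |v_t − v_c| = |3.6183 − 2.9100| = 0.7083 km/s.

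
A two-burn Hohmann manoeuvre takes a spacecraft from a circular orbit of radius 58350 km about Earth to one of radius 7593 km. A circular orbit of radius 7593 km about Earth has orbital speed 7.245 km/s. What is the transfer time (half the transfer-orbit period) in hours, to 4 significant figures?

From the circular-orbit relation v² = μ/r at r = 7593 km: μ = v²r = (7.245)² × 7593 = 3.98557×10^5 km³/s².
Transfer-ellipse semi-major axis a_t = (r₁ + r₂)/2 = (58350 + 7593)/2 = 32971.5 km.
Half the transfer-orbit period gives t = π√(a_t³/μ) = 29793 s.
Converting: 29793 s ÷ 3600 s/hour = 8.276 hours.

t = 8.276 hours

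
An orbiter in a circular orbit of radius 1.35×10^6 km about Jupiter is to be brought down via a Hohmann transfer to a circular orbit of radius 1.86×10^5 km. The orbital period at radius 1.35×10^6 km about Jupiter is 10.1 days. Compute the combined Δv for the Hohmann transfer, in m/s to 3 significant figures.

Δv = 13500 m/s

From Kepler's third law T² = 4π²r³/μ at r = 1.35×10^6 km, T = 10.1 days = 10.1 × 86400 s = 8.7264×10^5 s: μ = 4π²r³/T² = 1.27553×10^8 km³/s².
Semi-major axis of the transfer orbit: a_t = (1.350×10^6 + 1.860×10^5)/2 = 7.680×10^5 km.
At r₁ the circular-orbit speed is v₁ = √(μ/r₁) = 9.7203 km/s.
On the transfer ellipse at r₁, vis-viva equation gives v_a = √[μ(2/r₁ − 1/a_t)] = 4.7836 km/s.
First burn Δv₁ = |v_a − v₁| = 4.937 km/s.
At r₂, v₂ = √(μ/r₂) = 26.1872 km/s.
Transfer-orbit speed at r₂: v_p = √[μ(2/r₂ − 1/a_t)] = 34.7196 km/s.
Second burn Δv₂ = |v₂ − v_p| = 8.532 km/s.
Total Δv = Δv₁ + Δv₂ = 13.47 km/s.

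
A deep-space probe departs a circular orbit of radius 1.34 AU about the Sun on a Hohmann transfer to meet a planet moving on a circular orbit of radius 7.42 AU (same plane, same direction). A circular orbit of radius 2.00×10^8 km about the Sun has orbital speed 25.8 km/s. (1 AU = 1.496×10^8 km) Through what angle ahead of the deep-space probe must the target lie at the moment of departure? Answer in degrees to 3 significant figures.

φ = 98.4°

From the circular-orbit relation v² = μ/r at r = 2.00×10^8 km: μ = v²r = (25.8)² × 2.00×10^8 = 1.33128×10^11 km³/s².
In km: r₁ = 1.34 × 1.496×10^8 = 2.00464×10^8 km; r₂ = 7.42 × 1.496×10^8 = 1.110032×10^9 km.
Transfer-ellipse semi-major axis a_t = (r₁ + r₂)/2 = (2.00464×10^8 + 1.110032×10^9)/2 = 6.55248×10^8 km.
The half-period of the transfer ellipse is t = π√(a_t³/μ) = 1.4442×10^8 s.
The target's mean motion on its circular orbit is ω₂ = √(μ/r₂³) = 9.8658×10^-9 rad/s.
Angle swept by the target during transfer: ω₂·t = 1.4248 rad = 81.64°.
Arrival is 180° from departure on the ellipse, so φ = 180° − 81.64° = 98.4°.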